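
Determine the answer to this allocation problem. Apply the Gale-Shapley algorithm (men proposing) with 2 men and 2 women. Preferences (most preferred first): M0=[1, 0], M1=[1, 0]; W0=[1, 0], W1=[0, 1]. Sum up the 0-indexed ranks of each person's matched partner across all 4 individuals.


Step 1: Run Gale-Shapley (men propose, women hold best offer):
  M0 proposes to W1; she accepts
  M1 proposes to W1; rejected
  M1 proposes to W0; she accepts
Step 2: Final matching: W0-M1, W1-M0
Step 3: 0-indexed ranks (man's rank of his match, then woman's): 1 + 0 + 0 + 0
Step 4: Total rank sum = 1

1


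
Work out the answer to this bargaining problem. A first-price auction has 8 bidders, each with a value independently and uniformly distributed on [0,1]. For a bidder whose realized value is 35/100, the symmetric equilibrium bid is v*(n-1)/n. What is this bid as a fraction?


Step 1: The symmetric BNE bidding function is b(v) = v * (n-1) / n
Step 2: Substitute v = 7/20 and n = 8
Step 3: b = 7/20 * 7/8
Step 4: b = 49/160

49/160


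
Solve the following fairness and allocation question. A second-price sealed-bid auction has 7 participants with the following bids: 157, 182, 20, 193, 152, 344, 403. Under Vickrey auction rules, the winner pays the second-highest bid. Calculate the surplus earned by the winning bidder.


Step 1: Sort bids in descending order: 403, 344, 193, 182, 157, 152, 20
Step 2: The winning bid is the highest: 403
Step 3: The payment equals the second-highest bid: 344
Step 4: Surplus = winner's bid - payment = 403 - 344 = 59

59


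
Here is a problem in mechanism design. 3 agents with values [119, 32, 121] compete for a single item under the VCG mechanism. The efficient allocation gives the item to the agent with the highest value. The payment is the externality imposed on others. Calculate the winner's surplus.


Step 1: The winner is the agent with the highest value: agent 2 with value 121
Step 2: Values of other agents: [119, 32]
Step 3: VCG payment = max of others' values = 119
Step 4: Surplus = 121 - 119 = 2

2


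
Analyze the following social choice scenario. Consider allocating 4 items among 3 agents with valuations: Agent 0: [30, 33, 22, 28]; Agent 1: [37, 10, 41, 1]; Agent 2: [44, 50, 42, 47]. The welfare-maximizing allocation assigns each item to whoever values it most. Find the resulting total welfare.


Step 1: For each item, find the maximum value among all agents.
Step 2: Item 0 -> Agent 2 (value 44)
Step 3: Item 1 -> Agent 2 (value 50)
Step 4: Item 2 -> Agent 2 (value 42)
Step 5: Item 3 -> Agent 2 (value 47)
Step 6: Total welfare = 44 + 50 + 42 + 47 = 183

183


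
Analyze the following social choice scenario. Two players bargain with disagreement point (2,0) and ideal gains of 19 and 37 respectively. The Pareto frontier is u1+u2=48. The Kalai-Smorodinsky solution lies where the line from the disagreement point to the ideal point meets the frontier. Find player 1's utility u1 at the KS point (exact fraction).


Step 1: At the KS point, (u1-d1)/r1 = (u2-d2)/r2 = t and u1+u2 = 48
Step 2: u1 = d1 + r1*t and u2 = d2 + r2*t, so (d1 + r1*t) + (d2 + r2*t) = 48
Step 3: t = (48 - 2 - 0)/(19 + 37) = 46/56 = 23/28
Step 4: u1 = d1 + r1*t = 2 + 19 * 23/28 = 493/28
Step 5: (Check: u2 = d2 + r2*t = 851/28; u1+u2 = 493/28 + 851/28 = 48, on the frontier.)

493/28


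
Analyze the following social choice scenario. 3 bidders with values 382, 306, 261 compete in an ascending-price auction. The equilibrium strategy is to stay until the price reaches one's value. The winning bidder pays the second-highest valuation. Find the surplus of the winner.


Step 1: Identify the highest value: 382
Step 2: Identify the second-highest value: 306
Step 3: The final price = second-highest value = 306
Step 4: Surplus = 382 - 306 = 76

76


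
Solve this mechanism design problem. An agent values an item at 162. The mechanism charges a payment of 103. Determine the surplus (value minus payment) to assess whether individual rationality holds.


Step 1: Surplus = value - payment = 162 - 103 = 59
Step 2: IR is satisfied (surplus >= 0)

59


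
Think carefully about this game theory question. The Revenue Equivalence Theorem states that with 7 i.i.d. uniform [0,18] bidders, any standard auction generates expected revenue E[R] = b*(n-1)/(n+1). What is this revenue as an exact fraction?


Step 1: By Revenue Equivalence, expected revenue = b*(n-1)/(n+1)
Step 2: Substituting n = 7, b = 18
Step 3: Revenue = 18*(7-1)/(7+1) = 18*6/8
Step 4: Revenue = 108/8 = 27/2

27/2


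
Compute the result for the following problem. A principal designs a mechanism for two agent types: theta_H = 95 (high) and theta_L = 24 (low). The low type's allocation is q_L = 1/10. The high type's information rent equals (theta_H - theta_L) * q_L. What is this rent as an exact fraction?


Step 1: theta_H - theta_L = 95 - 24 = 71
Step 2: Information rent = (theta_H - theta_L) * q_L
Step 3: = 71 * 1/10
Step 4: = 71/10

71/10


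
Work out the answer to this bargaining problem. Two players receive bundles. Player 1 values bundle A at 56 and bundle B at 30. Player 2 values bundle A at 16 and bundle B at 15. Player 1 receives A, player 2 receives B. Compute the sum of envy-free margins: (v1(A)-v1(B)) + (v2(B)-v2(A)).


Step 1: Player 1's margin = v1(A) - v1(B) = 56 - 30 = 26
Step 2: Player 2's margin = v2(B) - v2(A) = 15 - 16 = -1
Step 3: Total margin = 26 + -1 = 25

25


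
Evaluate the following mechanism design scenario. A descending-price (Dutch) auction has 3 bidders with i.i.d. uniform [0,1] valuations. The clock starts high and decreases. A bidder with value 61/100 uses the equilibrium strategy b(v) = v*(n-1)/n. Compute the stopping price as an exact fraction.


Step 1: Dutch auctions are strategically equivalent to first-price auctions
Step 2: The equilibrium bid is b(v) = v*(n-1)/n
Step 3: b = 61/100 * 2/3
Step 4: b = 61/150

61/150


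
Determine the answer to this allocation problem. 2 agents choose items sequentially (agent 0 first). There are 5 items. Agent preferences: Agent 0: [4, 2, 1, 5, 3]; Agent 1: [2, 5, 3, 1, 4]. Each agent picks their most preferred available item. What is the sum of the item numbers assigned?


Step 1: Agent 0 picks item 4
Step 2: Agent 1 picks item 2
Step 3: Sum = 4 + 2 = 6

6


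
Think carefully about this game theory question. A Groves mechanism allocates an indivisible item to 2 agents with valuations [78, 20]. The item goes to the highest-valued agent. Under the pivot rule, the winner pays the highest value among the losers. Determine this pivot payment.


Step 1: The efficient winner is agent 0 with value 78
Step 2: Other agents' values: [20]
Step 3: Pivot payment = max(others) = 20
Step 4: The winner pays 20

20


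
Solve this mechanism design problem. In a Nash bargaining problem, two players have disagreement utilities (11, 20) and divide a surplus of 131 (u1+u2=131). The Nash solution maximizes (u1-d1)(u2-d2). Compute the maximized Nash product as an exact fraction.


Step 1: The Nash solution splits surplus symmetrically above the disagreement point
Step 2: u1 = (total + d1 - d2)/2 = (131 + 11 - 20)/2 = 61
Step 3: u2 = (total - d1 + d2)/2 = (131 - 11 + 20)/2 = 70
Step 4: Nash product = (61 - 11) * (70 - 20)
Step 5: = 50 * 50 = 2500

2500


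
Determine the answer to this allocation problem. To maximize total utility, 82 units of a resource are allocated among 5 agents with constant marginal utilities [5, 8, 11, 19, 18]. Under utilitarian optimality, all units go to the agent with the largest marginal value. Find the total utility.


Step 1: The marginal utilities are [5, 8, 11, 19, 18]
Step 2: The highest marginal utility is 19
Step 3: All 82 units go to that agent
Step 4: Total utility = 19 * 82 = 1558

1558


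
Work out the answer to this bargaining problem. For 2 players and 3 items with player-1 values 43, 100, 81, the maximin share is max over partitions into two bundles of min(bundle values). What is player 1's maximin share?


Step 1: Item values = 43, 100, 81
Step 2: Enumerate all 2-bundle partitions and take the smaller bundle:
  Partition 1: {43} vs {100,81} -> bundles 43, 181; min = 43
  Partition 2: {100} vs {43,81} -> bundles 100, 124; min = 100
  Partition 3: {81} vs {43,100} -> bundles 81, 143; min = 81
Step 3: MMS = max(43, 100, 81) = 100

100


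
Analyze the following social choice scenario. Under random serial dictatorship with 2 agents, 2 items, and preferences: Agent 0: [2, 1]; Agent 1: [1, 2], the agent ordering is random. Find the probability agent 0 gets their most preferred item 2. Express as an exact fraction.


Step 1: Agent 0 wants item 2
Step 2: There are 2 possible orderings of agents
Step 3: In 2 orderings, agent 0 gets item 2
Step 4: Probability = 2/2 = 1

1


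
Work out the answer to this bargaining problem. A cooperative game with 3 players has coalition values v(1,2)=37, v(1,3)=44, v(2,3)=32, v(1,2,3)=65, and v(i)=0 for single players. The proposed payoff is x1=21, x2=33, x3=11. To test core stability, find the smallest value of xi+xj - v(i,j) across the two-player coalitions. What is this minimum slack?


Step 1: Slack for coalition (1,2): x1+x2 - v12 = 54 - 37 = 17
Step 2: Slack for coalition (1,3): x1+x3 - v13 = 32 - 44 = -12
Step 3: Slack for coalition (2,3): x2+x3 - v23 = 44 - 32 = 12
Step 4: Minimum slack = min(17, -12, 12) = -12, attained by (1,3); coalition (1,3) can block (slack < 0), so the allocation is not in the core

-12


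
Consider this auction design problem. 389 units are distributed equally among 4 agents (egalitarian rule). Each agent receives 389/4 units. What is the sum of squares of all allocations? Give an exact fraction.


Step 1: Each agent's share = 389/4
Step 2: Square of each share = (389/4)^2 = 151321/16
Step 3: Sum of squares = 4 * 151321/16 = 151321/4

151321/4


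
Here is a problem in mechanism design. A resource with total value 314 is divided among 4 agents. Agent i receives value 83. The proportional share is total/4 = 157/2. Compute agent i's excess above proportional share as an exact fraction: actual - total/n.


Step 1: Proportional share = 314/4 = 157/2
Step 2: Agent's actual allocation = 83
Step 3: Excess = 83 - 157/2 = 9/2

9/2


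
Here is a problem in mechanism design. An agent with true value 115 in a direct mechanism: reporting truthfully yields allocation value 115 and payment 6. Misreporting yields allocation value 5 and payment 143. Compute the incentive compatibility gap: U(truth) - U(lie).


Step 1: U(truth) = value - payment = 115 - 6 = 109
Step 2: U(lie) = allocation - payment = 5 - 143 = -138
Step 3: IC gap = 109 - (-138) = 247

247


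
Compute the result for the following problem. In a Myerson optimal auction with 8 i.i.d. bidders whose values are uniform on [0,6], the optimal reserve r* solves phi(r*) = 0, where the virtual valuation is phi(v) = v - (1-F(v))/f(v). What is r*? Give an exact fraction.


Step 1: For U[0,6], F(v) = v/6 and f(v) = 1/6
Step 2: phi(v) = v - (1 - v/6)/(1/6) = v - (6 - v) = 2v - 6
Step 3: Set phi(r*) = 0: 2r* - 6 = 0
Step 4: r* = 6/2 = 3 (the number of bidders n = 8 does not enter)

3


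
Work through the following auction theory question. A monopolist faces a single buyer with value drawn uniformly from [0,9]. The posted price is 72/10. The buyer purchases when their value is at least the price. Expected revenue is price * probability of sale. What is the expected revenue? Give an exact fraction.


Step 1: Posted price r = 36/5, value support [0,9]
Step 2: P(v >= r) = (9 - 36/5)/9 = 1/5
Step 3: Expected revenue = r * P(v >= r) = 36/5 * 1/5
Step 4: Revenue = 36/25

36/25


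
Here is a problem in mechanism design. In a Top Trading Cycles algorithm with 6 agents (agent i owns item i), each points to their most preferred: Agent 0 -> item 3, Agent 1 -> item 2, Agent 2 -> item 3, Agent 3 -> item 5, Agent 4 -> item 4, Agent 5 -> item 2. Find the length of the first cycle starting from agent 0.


Step 1: Trace the pointer graph from agent 0: 0 -> 3 -> 5 -> 2 -> 3
Step 2: A cycle is detected when we revisit agent 3
Step 3: The cycle is: 3 -> 5 -> 2 -> 3
Step 4: Cycle length = 3

3


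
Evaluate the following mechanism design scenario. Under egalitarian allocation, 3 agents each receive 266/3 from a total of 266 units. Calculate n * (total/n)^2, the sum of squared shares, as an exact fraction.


Step 1: Each agent's share = 266/3
Step 2: Square of each share = (266/3)^2 = 70756/9
Step 3: Sum of squares = 3 * 70756/9 = 70756/3

70756/3


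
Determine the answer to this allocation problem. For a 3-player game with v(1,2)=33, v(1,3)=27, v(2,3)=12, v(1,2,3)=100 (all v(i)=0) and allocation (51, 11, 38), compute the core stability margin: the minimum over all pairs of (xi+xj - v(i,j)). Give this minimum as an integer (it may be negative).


Step 1: Slack for coalition (1,2): x1+x2 - v12 = 62 - 33 = 29
Step 2: Slack for coalition (1,3): x1+x3 - v13 = 89 - 27 = 62
Step 3: Slack for coalition (2,3): x2+x3 - v23 = 49 - 12 = 37
Step 4: Minimum slack = min(29, 62, 37) = 29, attained by (1,2); no pair can gain by deviating, so the allocation is in the core

29


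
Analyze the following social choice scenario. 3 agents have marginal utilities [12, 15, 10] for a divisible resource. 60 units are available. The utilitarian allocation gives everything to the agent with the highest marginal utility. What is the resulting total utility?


Step 1: The marginal utilities are [12, 15, 10]
Step 2: The highest marginal utility is 15
Step 3: All 60 units go to that agent
Step 4: Total utility = 15 * 60 = 900

900


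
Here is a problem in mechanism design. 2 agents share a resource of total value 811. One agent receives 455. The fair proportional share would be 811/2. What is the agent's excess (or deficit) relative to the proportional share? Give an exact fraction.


Step 1: Proportional share = 811/2
Step 2: Agent's actual allocation = 455
Step 3: Excess = 455 - 811/2 = 99/2

99/2


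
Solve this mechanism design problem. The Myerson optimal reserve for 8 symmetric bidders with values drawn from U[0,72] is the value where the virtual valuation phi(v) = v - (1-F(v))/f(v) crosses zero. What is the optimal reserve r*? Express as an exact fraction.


Step 1: For U[0,72], F(v) = v/72 and f(v) = 1/72
Step 2: phi(v) = v - (1 - v/72)/(1/72) = v - (72 - v) = 2v - 72
Step 3: Set phi(r*) = 0: 2r* - 72 = 0
Step 4: r* = 72/2 = 36 (the number of bidders n = 8 does not enter)

36


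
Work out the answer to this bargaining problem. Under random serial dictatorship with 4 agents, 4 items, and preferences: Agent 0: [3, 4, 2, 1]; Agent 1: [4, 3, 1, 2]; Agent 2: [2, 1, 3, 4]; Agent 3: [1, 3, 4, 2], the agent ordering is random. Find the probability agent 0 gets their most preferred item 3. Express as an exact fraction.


Step 1: Agent 0 wants item 3
Step 2: There are 24 possible orderings of agents
Step 3: In 24 orderings, agent 0 gets item 3
Step 4: Probability = 24/24 = 1

1


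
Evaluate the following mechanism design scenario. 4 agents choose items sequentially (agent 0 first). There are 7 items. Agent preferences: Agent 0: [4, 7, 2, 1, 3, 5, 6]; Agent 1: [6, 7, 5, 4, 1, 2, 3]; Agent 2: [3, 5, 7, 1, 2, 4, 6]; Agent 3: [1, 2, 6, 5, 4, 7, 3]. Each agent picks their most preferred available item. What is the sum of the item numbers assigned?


Step 1: Agent 0 picks item 4
Step 2: Agent 1 picks item 6
Step 3: Agent 2 picks item 3
Step 4: Agent 3 picks item 1
Step 5: Sum = 4 + 6 + 3 + 1 = 14

14


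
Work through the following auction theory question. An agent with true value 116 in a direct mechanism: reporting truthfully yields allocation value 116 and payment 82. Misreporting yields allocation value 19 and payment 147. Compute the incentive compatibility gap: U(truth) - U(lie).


Step 1: U(truth) = value - payment = 116 - 82 = 34
Step 2: U(lie) = allocation - payment = 19 - 147 = -128
Step 3: IC gap = 34 - (-128) = 162

162


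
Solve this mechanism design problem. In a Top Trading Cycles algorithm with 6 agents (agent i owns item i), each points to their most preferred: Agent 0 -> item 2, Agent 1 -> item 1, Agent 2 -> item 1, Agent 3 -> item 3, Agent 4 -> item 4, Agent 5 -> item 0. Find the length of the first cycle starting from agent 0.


Step 1: Trace the pointer graph from agent 0: 0 -> 2 -> 1 -> 1
Step 2: A cycle is detected when we revisit agent 1
Step 3: The cycle is: 1 -> 1
Step 4: Cycle length = 1

1


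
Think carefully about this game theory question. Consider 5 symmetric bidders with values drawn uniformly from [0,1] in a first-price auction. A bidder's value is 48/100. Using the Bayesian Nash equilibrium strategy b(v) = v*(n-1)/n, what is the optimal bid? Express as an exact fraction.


Step 1: The symmetric BNE bidding function is b(v) = v * (n-1) / n
Step 2: Substitute v = 12/25 and n = 5
Step 3: b = 12/25 * 4/5
Step 4: b = 48/125

48/125


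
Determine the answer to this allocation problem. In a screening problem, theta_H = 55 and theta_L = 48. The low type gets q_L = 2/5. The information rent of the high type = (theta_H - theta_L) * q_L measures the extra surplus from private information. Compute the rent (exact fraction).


Step 1: theta_H - theta_L = 55 - 48 = 7
Step 2: Information rent = (theta_H - theta_L) * q_L
Step 3: = 7 * 2/5
Step 4: = 14/5

14/5


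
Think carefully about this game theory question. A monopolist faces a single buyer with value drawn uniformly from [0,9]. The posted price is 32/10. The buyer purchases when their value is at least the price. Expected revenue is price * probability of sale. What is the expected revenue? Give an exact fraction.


Step 1: Posted price r = 16/5, value support [0,9]
Step 2: P(v >= r) = (9 - 16/5)/9 = 29/45
Step 3: Expected revenue = r * P(v >= r) = 16/5 * 29/45
Step 4: Revenue = 464/225

464/225


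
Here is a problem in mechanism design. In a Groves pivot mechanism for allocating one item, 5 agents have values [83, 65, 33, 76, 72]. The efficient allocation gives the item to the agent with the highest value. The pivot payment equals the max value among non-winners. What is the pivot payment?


Step 1: The efficient winner is agent 0 with value 83
Step 2: Other agents' values: [65, 33, 76, 72]
Step 3: Pivot payment = max(others) = 76
Step 4: The winner pays 76

76


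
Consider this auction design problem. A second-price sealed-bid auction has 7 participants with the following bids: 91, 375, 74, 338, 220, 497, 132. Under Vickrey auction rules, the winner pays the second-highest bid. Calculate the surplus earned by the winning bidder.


Step 1: Sort bids in descending order: 497, 375, 338, 220, 132, 91, 74
Step 2: The winning bid is the highest: 497
Step 3: The payment equals the second-highest bid: 375
Step 4: Surplus = winner's bid - payment = 497 - 375 = 122

122


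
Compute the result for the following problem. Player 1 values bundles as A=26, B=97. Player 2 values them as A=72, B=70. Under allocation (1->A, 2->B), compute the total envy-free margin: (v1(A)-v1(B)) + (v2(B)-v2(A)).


Step 1: Player 1's margin = v1(A) - v1(B) = 26 - 97 = -71
Step 2: Player 2's margin = v2(B) - v2(A) = 70 - 72 = -2
Step 3: Total margin = -71 + -2 = -73

-73


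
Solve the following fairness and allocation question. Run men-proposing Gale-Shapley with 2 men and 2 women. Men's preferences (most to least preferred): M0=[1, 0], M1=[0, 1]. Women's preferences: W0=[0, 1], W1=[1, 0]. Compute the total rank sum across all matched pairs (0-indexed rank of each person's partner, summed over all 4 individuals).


Step 1: Run Gale-Shapley (men propose, women hold best offer):
  M0 proposes to W1; she accepts
  M1 proposes to W0; she accepts
Step 2: Final matching: W0-M1, W1-M0
Step 3: 0-indexed ranks (man's rank of his match, then woman's): 0 + 1 + 0 + 1
Step 4: Total rank sum = 2

2


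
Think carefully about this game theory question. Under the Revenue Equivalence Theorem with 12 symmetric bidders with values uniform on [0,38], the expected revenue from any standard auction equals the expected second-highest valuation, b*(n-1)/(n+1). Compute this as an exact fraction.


Step 1: By Revenue Equivalence, expected revenue = b*(n-1)/(n+1)
Step 2: Substituting n = 12, b = 38
Step 3: Revenue = 38*(12-1)/(12+1) = 38*11/13
Step 4: Revenue = 418/13

418/13


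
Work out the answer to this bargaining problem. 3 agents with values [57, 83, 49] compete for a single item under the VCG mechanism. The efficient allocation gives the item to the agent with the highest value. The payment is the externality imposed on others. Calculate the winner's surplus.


Step 1: The winner is the agent with the highest value: agent 1 with value 83
Step 2: Values of other agents: [57, 49]
Step 3: VCG payment = max of others' values = 57
Step 4: Surplus = 83 - 57 = 26

26


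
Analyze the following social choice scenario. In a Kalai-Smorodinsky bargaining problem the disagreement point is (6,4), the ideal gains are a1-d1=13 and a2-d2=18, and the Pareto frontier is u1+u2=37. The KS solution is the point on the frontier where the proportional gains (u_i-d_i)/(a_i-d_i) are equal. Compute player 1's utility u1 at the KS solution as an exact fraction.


Step 1: At the KS point, (u1-d1)/r1 = (u2-d2)/r2 = t and u1+u2 = 37
Step 2: u1 = d1 + r1*t and u2 = d2 + r2*t, so (d1 + r1*t) + (d2 + r2*t) = 37
Step 3: t = (37 - 6 - 4)/(13 + 18) = 27/31
Step 4: u1 = d1 + r1*t = 6 + 13 * 27/31 = 537/31
Step 5: (Check: u2 = d2 + r2*t = 610/31; u1+u2 = 537/31 + 610/31 = 37, on the frontier.)

537/31


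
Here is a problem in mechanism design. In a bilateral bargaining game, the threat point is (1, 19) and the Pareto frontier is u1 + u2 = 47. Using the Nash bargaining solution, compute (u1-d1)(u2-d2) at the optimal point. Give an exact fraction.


Step 1: The Nash solution splits surplus symmetrically above the disagreement point
Step 2: u1 = (total + d1 - d2)/2 = (47 + 1 - 19)/2 = 29/2
Step 3: u2 = (total - d1 + d2)/2 = (47 - 1 + 19)/2 = 65/2
Step 4: Nash product = (29/2 - 1) * (65/2 - 19)
Step 5: = 27/2 * 27/2 = 729/4

729/4


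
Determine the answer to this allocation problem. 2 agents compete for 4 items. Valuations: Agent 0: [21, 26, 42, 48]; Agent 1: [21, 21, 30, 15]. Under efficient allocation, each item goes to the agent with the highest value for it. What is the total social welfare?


Step 1: For each item, find the maximum value among all agents.
Step 2: Item 0 -> Agent 0 (value 21)
Step 3: Item 1 -> Agent 0 (value 26)
Step 4: Item 2 -> Agent 0 (value 42)
Step 5: Item 3 -> Agent 0 (value 48)
Step 6: Total welfare = 21 + 26 + 42 + 48 = 137

137


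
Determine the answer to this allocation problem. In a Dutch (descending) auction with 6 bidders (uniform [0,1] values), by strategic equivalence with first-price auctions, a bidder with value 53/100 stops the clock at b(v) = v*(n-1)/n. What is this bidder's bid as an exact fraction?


Step 1: Dutch auctions are strategically equivalent to first-price auctions
Step 2: The equilibrium bid is b(v) = v*(n-1)/n
Step 3: b = 53/100 * 5/6
Step 4: b = 53/120

53/120


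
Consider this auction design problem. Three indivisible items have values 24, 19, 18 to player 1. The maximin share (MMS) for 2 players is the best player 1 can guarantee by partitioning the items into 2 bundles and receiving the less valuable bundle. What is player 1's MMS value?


Step 1: Item values = 24, 19, 18
Step 2: Enumerate all 2-bundle partitions and take the smaller bundle:
  Partition 1: {24} vs {19,18} -> bundles 24, 37; min = 24
  Partition 2: {19} vs {24,18} -> bundles 19, 42; min = 19
  Partition 3: {18} vs {24,19} -> bundles 18, 43; min = 18
Step 3: MMS = max(24, 19, 18) = 24

24


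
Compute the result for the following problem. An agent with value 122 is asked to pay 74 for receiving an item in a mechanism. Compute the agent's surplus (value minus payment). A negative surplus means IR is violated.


Step 1: Surplus = value - payment = 122 - 74 = 48
Step 2: IR is satisfied (surplus >= 0)

48


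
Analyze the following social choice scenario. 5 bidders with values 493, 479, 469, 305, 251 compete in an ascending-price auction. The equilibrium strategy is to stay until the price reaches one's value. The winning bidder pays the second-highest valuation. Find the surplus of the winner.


Step 1: Identify the highest value: 493
Step 2: Identify the second-highest value: 479
Step 3: The final price = second-highest value = 479
Step 4: Surplus = 493 - 479 = 14

14


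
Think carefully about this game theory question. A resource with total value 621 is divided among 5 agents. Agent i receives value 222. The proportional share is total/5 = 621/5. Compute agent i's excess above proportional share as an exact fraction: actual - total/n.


Step 1: Proportional share = 621/5
Step 2: Agent's actual allocation = 222
Step 3: Excess = 222 - 621/5 = 489/5

489/5


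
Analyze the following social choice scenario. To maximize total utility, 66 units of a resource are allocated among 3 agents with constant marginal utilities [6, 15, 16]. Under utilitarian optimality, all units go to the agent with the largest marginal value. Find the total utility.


Step 1: The marginal utilities are [6, 15, 16]
Step 2: The highest marginal utility is 16
Step 3: All 66 units go to that agent
Step 4: Total utility = 16 * 66 = 1056

1056


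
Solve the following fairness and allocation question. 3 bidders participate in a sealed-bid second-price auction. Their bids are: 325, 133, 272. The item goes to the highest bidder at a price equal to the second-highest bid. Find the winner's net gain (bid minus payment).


Step 1: Sort bids in descending order: 325, 272, 133
Step 2: The winning bid is the highest: 325
Step 3: The payment equals the second-highest bid: 272
Step 4: Surplus = winner's bid - payment = 325 - 272 = 53

53


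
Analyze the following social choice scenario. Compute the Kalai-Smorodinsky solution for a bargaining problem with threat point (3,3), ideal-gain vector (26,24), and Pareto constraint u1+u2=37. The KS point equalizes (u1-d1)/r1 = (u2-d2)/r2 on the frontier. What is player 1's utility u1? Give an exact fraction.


Step 1: At the KS point, (u1-d1)/r1 = (u2-d2)/r2 = t and u1+u2 = 37
Step 2: u1 = d1 + r1*t and u2 = d2 + r2*t, so (d1 + r1*t) + (d2 + r2*t) = 37
Step 3: t = (37 - 3 - 3)/(26 + 24) = 31/50
Step 4: u1 = d1 + r1*t = 3 + 26 * 31/50 = 478/25
Step 5: (Check: u2 = d2 + r2*t = 447/25; u1+u2 = 478/25 + 447/25 = 37, on the frontier.)

478/25


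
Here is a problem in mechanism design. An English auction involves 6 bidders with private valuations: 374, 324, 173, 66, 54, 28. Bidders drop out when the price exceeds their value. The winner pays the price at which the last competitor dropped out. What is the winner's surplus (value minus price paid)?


Step 1: Identify the highest value: 374
Step 2: Identify the second-highest value: 324
Step 3: The final price = second-highest value = 324
Step 4: Surplus = 374 - 324 = 50

50


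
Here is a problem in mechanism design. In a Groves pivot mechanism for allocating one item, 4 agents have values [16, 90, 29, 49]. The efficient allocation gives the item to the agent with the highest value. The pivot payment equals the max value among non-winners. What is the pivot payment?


Step 1: The efficient winner is agent 1 with value 90
Step 2: Other agents' values: [16, 29, 49]
Step 3: Pivot payment = max(others) = 49
Step 4: The winner pays 49

49


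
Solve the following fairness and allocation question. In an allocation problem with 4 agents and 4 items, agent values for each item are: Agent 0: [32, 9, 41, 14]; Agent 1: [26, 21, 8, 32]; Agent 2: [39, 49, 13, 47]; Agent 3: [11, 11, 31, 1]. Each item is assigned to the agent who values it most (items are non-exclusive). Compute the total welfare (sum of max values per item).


Step 1: For each item, find the maximum value among all agents.
Step 2: Item 0 -> Agent 2 (value 39)
Step 3: Item 1 -> Agent 2 (value 49)
Step 4: Item 2 -> Agent 0 (value 41)
Step 5: Item 3 -> Agent 2 (value 47)
Step 6: Total welfare = 39 + 49 + 41 + 47 = 176

176


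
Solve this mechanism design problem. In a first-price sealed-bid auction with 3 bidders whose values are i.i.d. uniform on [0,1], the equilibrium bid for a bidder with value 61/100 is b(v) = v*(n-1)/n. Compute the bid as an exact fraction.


Step 1: The symmetric BNE bidding function is b(v) = v * (n-1) / n
Step 2: Substitute v = 61/100 and n = 3
Step 3: b = 61/100 * 2/3
Step 4: b = 61/150

61/150


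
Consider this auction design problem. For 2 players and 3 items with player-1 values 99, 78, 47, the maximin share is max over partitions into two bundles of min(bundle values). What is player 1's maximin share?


Step 1: Item values = 99, 78, 47
Step 2: Enumerate all 2-bundle partitions and take the smaller bundle:
  Partition 1: {99} vs {78,47} -> bundles 99, 125; min = 99
  Partition 2: {78} vs {99,47} -> bundles 78, 146; min = 78
  Partition 3: {47} vs {99,78} -> bundles 47, 177; min = 47
Step 3: MMS = max(99, 78, 47) = 99

99


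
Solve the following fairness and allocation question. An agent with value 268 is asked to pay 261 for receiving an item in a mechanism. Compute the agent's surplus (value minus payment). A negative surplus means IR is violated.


Step 1: Surplus = value - payment = 268 - 261 = 7
Step 2: IR is satisfied (surplus >= 0)

7


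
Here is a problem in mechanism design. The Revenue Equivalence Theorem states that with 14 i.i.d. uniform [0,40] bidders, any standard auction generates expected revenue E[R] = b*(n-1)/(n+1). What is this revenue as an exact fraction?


Step 1: By Revenue Equivalence, expected revenue = b*(n-1)/(n+1)
Step 2: Substituting n = 14, b = 40
Step 3: Revenue = 40*(14-1)/(14+1) = 40*13/15
Step 4: Revenue = 520/15 = 104/3

104/3


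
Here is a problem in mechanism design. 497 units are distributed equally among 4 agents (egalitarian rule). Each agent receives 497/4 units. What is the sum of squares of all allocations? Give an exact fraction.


Step 1: Each agent's share = 497/4
Step 2: Square of each share = (497/4)^2 = 247009/16
Step 3: Sum of squares = 4 * 247009/16 = 247009/4

247009/4


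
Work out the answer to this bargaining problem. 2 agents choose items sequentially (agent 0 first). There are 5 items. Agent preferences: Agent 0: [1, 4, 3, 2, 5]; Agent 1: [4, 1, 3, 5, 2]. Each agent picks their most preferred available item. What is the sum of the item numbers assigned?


Step 1: Agent 0 picks item 1
Step 2: Agent 1 picks item 4
Step 3: Sum = 1 + 4 = 5

5


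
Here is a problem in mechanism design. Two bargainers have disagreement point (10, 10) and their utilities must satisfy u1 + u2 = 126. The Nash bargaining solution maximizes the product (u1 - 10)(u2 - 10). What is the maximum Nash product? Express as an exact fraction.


Step 1: The Nash solution splits surplus symmetrically above the disagreement point
Step 2: u1 = (total + d1 - d2)/2 = (126 + 10 - 10)/2 = 63
Step 3: u2 = (total - d1 + d2)/2 = (126 - 10 + 10)/2 = 63
Step 4: Nash product = (63 - 10) * (63 - 10)
Step 5: = 53 * 53 = 2809

2809


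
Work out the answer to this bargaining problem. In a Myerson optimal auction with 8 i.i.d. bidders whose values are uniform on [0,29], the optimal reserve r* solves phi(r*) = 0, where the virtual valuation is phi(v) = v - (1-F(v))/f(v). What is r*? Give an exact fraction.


Step 1: For U[0,29], F(v) = v/29 and f(v) = 1/29
Step 2: phi(v) = v - (1 - v/29)/(1/29) = v - (29 - v) = 2v - 29
Step 3: Set phi(r*) = 0: 2r* - 29 = 0
Step 4: r* = 29/2 (the number of bidders n = 8 does not enter)

29/2


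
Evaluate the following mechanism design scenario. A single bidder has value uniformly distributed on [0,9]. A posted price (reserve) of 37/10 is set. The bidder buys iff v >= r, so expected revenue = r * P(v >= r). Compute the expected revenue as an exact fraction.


Step 1: Posted price r = 37/10, value support [0,9]
Step 2: P(v >= r) = (9 - 37/10)/9 = 53/90
Step 3: Expected revenue = r * P(v >= r) = 37/10 * 53/90
Step 4: Revenue = 1961/900

1961/900


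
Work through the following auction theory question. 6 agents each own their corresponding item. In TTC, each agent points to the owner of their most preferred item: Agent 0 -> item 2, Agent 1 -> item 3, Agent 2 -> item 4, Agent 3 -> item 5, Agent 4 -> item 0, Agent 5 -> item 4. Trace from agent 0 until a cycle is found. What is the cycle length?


Step 1: Trace the pointer graph from agent 0: 0 -> 2 -> 4 -> 0
Step 2: A cycle is detected when we revisit agent 0
Step 3: The cycle is: 0 -> 2 -> 4 -> 0
Step 4: Cycle length = 3

3


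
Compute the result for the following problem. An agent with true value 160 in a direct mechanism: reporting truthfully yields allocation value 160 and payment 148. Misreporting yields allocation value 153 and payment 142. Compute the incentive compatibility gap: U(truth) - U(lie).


Step 1: U(truth) = value - payment = 160 - 148 = 12
Step 2: U(lie) = allocation - payment = 153 - 142 = 11
Step 3: IC gap = 12 - 11 = 1

1


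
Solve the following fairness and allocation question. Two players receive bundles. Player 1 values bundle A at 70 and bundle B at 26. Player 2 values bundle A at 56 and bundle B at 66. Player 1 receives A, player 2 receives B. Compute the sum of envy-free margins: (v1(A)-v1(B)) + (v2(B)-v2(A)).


Step 1: Player 1's margin = v1(A) - v1(B) = 70 - 26 = 44
Step 2: Player 2's margin = v2(B) - v2(A) = 66 - 56 = 10
Step 3: Total margin = 44 + 10 = 54

54


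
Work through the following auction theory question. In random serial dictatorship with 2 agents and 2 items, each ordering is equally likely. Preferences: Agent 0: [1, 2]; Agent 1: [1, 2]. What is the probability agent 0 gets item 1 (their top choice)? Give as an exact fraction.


Step 1: Agent 0 wants item 1
Step 2: There are 2 possible orderings of agents
Step 3: In 1 orderings, agent 0 gets item 1
Step 4: Probability = 1/2

1/2


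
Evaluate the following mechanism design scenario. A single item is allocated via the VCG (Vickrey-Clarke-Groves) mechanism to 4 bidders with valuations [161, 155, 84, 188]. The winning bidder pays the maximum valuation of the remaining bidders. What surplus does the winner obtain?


Step 1: The winner is the agent with the highest value: agent 3 with value 188
Step 2: Values of other agents: [161, 155, 84]
Step 3: VCG payment = max of others' values = 161
Step 4: Surplus = 188 - 161 = 27

27


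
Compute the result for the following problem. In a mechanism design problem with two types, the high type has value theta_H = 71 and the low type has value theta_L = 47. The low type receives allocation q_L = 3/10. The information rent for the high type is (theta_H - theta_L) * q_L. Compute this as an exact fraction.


Step 1: theta_H - theta_L = 71 - 47 = 24
Step 2: Information rent = (theta_H - theta_L) * q_L
Step 3: = 24 * 3/10
Step 4: = 36/5

36/5


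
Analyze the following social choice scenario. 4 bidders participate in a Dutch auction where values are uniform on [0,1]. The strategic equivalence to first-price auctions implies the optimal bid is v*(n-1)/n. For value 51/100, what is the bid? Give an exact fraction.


Step 1: Dutch auctions are strategically equivalent to first-price auctions
Step 2: The equilibrium bid is b(v) = v*(n-1)/n
Step 3: b = 51/100 * 3/4
Step 4: b = 153/400

153/400


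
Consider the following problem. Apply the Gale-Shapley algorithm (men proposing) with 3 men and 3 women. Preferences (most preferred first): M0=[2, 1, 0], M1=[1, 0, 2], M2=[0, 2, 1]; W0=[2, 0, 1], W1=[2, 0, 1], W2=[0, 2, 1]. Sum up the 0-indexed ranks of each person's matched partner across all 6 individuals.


Step 1: Run Gale-Shapley (men propose, women hold best offer):
  M0 proposes to W2; she accepts
  M1 proposes to W1; she accepts
  M2 proposes to W0; she accepts
Step 2: Final matching: W0-M2, W1-M1, W2-M0
Step 3: 0-indexed ranks (man's rank of his match, then woman's): 0 + 0 + 0 + 2 + 0 + 0
Step 4: Total rank sum = 2

2


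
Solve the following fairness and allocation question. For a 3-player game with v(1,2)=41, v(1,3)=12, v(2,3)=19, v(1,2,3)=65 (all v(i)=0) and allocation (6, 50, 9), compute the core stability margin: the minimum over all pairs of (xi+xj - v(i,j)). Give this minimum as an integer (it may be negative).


Step 1: Slack for coalition (1,2): x1+x2 - v12 = 56 - 41 = 15
Step 2: Slack for coalition (1,3): x1+x3 - v13 = 15 - 12 = 3
Step 3: Slack for coalition (2,3): x2+x3 - v23 = 59 - 19 = 40
Step 4: Minimum slack = min(15, 3, 40) = 3, attained by (1,3); no pair can gain by deviating, so the allocation is in the core

3


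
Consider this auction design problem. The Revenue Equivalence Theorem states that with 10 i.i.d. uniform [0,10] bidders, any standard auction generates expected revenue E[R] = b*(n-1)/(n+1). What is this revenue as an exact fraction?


Step 1: By Revenue Equivalence, expected revenue = b*(n-1)/(n+1)
Step 2: Substituting n = 10, b = 10
Step 3: Revenue = 10*(10-1)/(10+1) = 10*9/11
Step 4: Revenue = 90/11

90/11


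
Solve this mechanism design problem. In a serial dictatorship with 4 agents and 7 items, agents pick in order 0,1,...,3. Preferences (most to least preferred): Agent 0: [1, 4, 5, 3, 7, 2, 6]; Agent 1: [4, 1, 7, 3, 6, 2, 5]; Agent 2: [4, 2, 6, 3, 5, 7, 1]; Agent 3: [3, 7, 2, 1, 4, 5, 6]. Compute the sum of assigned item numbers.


Step 1: Agent 0 picks item 1
Step 2: Agent 1 picks item 4
Step 3: Agent 2 picks item 2
Step 4: Agent 3 picks item 3
Step 5: Sum = 1 + 4 + 2 + 3 = 10

10


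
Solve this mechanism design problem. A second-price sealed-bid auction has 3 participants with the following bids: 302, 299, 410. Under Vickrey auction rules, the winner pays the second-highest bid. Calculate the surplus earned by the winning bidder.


Step 1: Sort bids in descending order: 410, 302, 299
Step 2: The winning bid is the highest: 410
Step 3: The payment equals the second-highest bid: 302
Step 4: Surplus = winner's bid - payment = 410 - 302 = 108

108


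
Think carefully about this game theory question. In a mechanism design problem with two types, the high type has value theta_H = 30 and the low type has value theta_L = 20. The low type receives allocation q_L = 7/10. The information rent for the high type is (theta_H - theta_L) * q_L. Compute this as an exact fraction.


Step 1: theta_H - theta_L = 30 - 20 = 10
Step 2: Information rent = (theta_H - theta_L) * q_L
Step 3: = 10 * 7/10
Step 4: = 7

7


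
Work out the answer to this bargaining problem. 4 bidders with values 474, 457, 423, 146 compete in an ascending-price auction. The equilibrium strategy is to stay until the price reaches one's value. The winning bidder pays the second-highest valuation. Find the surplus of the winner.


Step 1: Identify the highest value: 474
Step 2: Identify the second-highest value: 457
Step 3: The final price = second-highest value = 457
Step 4: Surplus = 474 - 457 = 17

17


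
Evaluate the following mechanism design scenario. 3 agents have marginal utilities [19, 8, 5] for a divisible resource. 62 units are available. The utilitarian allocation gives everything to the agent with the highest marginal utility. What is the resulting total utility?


Step 1: The marginal utilities are [19, 8, 5]
Step 2: The highest marginal utility is 19
Step 3: All 62 units go to that agent
Step 4: Total utility = 19 * 62 = 1178

1178


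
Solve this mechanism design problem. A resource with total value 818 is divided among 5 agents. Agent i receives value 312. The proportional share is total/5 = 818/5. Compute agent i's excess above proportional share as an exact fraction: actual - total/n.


Step 1: Proportional share = 818/5
Step 2: Agent's actual allocation = 312
Step 3: Excess = 312 - 818/5 = 742/5

742/5


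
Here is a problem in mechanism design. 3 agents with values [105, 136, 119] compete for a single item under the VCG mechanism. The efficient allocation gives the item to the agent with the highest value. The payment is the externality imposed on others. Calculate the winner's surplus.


Step 1: The winner is the agent with the highest value: agent 1 with value 136
Step 2: Values of other agents: [105, 119]
Step 3: VCG payment = max of others' values = 119
Step 4: Surplus = 136 - 119 = 17

17
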